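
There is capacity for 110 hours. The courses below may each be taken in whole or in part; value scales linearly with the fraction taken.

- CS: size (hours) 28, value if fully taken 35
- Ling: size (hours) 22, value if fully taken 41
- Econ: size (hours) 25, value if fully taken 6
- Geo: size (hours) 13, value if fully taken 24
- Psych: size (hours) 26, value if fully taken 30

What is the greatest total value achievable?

135.04

Best value per unit of size first: Ling 41/22≈1.86, Geo 24/13≈1.85, CS 35/28≈1.25, Psych 30/26≈1.15, Econ 6/25≈0.24.
All 22 hours of Ling fit (value 41) ; 88 remain.
Geo: take in full, 13 hours for value 24 ; 75 left.
All 28 hours of CS fit (value 35) ; 47 remain.
All 26 hours of Psych fit (value 30) ; 21 remain.
Only 21 hours remain; take 21/25 of Econ for value 6×21/25 = 5.04.
Total value = 135.04.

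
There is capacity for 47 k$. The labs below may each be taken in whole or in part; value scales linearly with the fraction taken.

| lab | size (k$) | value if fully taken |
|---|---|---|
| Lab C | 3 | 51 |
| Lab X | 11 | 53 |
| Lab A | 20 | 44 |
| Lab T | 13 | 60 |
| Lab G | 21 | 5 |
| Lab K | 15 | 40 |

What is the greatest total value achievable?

215

Rank by value-to-size ratio: Lab C 51/3≈17, Lab X 53/11≈4.82, Lab T 60/13≈4.62, Lab K 40/15≈2.67, Lab A 44/20≈2.2, Lab G 5/21≈0.238.
Lab C: take in full, 3 k$ for value 51 → 44 left.
Take all of Lab X (11 k$, value 53) → 33 k$ left.
Lab T: take in full, 13 k$ for value 60 → 20 left.
Lab K: take in full, 15 k$ for value 40 → 5 left.
5 k$ left: a 5/20 share of Lab A gives 44×5/20 = 11.
Total value = 215.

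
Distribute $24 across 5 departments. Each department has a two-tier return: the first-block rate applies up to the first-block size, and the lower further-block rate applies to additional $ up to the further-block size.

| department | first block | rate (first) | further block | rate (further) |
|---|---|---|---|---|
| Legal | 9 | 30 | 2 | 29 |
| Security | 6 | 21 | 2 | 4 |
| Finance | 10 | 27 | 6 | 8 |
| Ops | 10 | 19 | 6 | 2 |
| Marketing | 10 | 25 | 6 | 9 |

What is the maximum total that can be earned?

673

Treat each block as its own option and order by rate: Legal/first 30 > Legal/second 29 > Finance/first 27 > Marketing/first 25 > Security/first 21 > Ops/first 19 > Marketing/second 9 > Finance/second 8 > Security/second 4 > Ops/second 2.
Fill Legal first block (9 at 30) — 15 left.
Legal second at 29: fill all 2 — 13 left.
Finance first at 27: fill all 10 — 3 left.
3 remain; put them into Marketing first at 25.
Total = 30×9 + 29×2 + 27×10 + 25×3 = 673.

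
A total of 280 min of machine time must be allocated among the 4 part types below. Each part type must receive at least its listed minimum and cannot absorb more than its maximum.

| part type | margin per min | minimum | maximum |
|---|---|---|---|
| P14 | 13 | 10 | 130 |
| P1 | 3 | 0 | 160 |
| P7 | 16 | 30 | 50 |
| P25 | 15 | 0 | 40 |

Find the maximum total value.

Meeting every minimum uses 10+0+30+0 = 40 min, leaving 240.
Rank by margin per min: P7 16 > P25 15 > P14 13 > P1 3.
P7 takes 20 more to reach its cap of 50 → 220 left.
Give P25 40 more to hit its cap of 40 → 180 left.
Give P14 120 more to hit its cap of 130 → 60 left.
Only 60 left; P1 takes them to reach 60.
Total = 13×130 + 3×60 + 16×50 + 15×40 = 3270.

3270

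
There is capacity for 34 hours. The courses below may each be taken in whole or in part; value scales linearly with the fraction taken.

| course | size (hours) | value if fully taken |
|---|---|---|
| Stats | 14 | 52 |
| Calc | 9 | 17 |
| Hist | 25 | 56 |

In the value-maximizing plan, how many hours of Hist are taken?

Rank by value-to-size ratio: Stats 52/14≈3.71, Hist 56/25≈2.24, Calc 17/9≈1.89.
Stats: take in full, 14 hours for value 52 — 20 left.
20 hours left: a 20/25 share of Hist gives 56×20/25 = 44.8.

20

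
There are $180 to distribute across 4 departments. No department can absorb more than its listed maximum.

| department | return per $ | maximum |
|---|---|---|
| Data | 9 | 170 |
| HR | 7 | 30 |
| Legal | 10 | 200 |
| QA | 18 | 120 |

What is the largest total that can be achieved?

2760

Rank by return per $: QA 18 > Legal 10 > Data 9 > HR 7.
QA: +120 to 120 (cap) ; 60 left.
Legal: +60 (room for 200) → 60. Pool exhausted.
Total = 10×60 + 18×120 = 2760.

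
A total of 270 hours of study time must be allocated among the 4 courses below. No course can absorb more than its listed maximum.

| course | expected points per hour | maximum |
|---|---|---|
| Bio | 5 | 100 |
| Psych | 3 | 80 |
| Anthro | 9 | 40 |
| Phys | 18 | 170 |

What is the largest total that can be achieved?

3720

Order the courses by expected points per hour: Phys 18 > Anthro 9 > Bio 5 > Psych 3.
Give Phys 170 to hit its cap of 170 ; 100 left.
Give Anthro 40 to hit its cap of 40 ; 60 left.
Only 60 left; Bio takes them to reach 60.
Total = 5×60 + 9×40 + 18×170 = 3720.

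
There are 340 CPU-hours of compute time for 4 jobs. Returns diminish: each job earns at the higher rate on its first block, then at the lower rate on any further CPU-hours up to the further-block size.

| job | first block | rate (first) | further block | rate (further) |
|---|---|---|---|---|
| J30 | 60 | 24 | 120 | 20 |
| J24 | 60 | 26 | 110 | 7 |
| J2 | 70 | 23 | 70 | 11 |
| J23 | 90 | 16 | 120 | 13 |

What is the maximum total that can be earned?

7490

Treat each block as its own option and order by rate: J24/tier1 26 > J30/tier1 24 > J2/tier1 23 > J30/tier2 20 > J23/tier1 16 > J23/tier2 13 > J2/tier2 11 > J24/tier2 7.
J24 tier1 at 26: fill all 60 → 280 left.
J30/tier1 (24): +60 → 220 left.
J2/tier1 (23): +70 → 150 left.
Fill J30 tier2 block (120 at 20) → 30 left.
J23/tier1: +30 of 90 at 16; pool empty.
Total = 26×60 + 24×60 + 23×70 + 20×120 + 16×30 = 7490.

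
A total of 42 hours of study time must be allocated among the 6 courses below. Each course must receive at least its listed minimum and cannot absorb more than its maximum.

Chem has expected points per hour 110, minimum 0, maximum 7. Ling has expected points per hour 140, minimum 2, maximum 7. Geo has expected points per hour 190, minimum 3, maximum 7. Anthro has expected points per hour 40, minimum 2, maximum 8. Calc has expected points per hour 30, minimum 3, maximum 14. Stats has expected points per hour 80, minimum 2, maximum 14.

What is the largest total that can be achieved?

4450

Meeting every minimum uses 0+2+3+2+3+2 = 12 hours, leaving 30.
Order the courses by expected points per hour: Geo 190 > Ling 140 > Chem 110 > Stats 80 > Anthro 40 > Calc 30.
Geo takes 4 more to reach its cap of 7 — 26 left.
Ling: +5 to 7 (cap) — 21 left.
Give Chem 7 more to hit its cap of 7 — 14 left.
Stats takes 12 more to reach its cap of 14 — 2 left.
Anthro: +2 (room for 6) → 4. Pool exhausted.
Total = 110×7 + 140×7 + 190×7 + 40×4 + 30×3 + 80×14 = 4450.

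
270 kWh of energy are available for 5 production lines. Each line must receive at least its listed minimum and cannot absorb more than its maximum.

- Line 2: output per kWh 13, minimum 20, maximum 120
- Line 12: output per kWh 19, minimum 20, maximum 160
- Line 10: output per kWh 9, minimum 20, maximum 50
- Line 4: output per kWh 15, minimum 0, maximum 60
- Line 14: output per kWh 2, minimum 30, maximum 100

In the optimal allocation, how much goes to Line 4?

Meeting every minimum uses 20+20+20+0+30 = 90 kWh, leaving 180.
Order the production lines by output per kWh: Line 12 19 > Line 4 15 > Line 2 13 > Line 10 9 > Line 14 2.
Line 12 takes 140 more to reach its cap of 160 ; 40 left.
Line 4 has room for 60 more but only 40 remain, so it gets 40.

40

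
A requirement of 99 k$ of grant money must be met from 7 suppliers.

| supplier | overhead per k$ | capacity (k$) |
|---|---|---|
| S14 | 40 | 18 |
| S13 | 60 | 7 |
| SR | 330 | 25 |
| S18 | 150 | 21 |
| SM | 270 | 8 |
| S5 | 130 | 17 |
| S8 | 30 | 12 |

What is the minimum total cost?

Use suppliers in increasing cost order.
Take 12 from S8 at 30 — need 87 more.
S14 (40): use full 18 — 69 k$ to go.
S13 (60): use full 7 — 62 k$ to go.
S5 (130): use full 17 — 45 k$ to go.
Take 21 from S18 at 150 — need 24 more.
SM at 270: take all 8 k$ — 16 still needed.
SR at 330: take 16 of its 25 — requirement met.
Cost = 12×30 + 18×40 + 7×60 + 17×130 + 21×150 + 8×270 + 16×330 = 14300.

14300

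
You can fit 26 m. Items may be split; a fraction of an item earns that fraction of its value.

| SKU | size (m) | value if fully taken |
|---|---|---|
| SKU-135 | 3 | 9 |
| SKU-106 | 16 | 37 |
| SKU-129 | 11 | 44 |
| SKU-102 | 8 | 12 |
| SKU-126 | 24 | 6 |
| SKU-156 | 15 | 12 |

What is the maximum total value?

80.75

Best value per unit of size first: SKU-129 44/11≈4, SKU-135 9/3≈3, SKU-106 37/16≈2.31, SKU-102 12/8≈1.5, SKU-156 12/15≈0.8, SKU-126 6/24≈0.25.
Take all of SKU-129 (11 m, value 44) ; 15 m left.
SKU-135: take in full, 3 m for value 9 ; 12 left.
Only 12 m remain; take 12/16 of SKU-106 for value 37×12/16 = 27.75.
Total value = 80.75.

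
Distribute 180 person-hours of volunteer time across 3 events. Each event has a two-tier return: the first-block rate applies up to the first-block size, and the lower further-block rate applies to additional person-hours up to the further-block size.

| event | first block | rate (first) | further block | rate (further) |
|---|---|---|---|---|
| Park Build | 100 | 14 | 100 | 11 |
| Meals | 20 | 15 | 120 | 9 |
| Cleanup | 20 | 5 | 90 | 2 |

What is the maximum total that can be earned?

2360

Rank every tier by rate: Meals/T1 15 > Park Build/T1 14 > Park Build/T2 11 > Meals/T2 9 > Cleanup/T1 5 > Cleanup/T2 2.
Meals T1 at 15: fill all 20 — 160 left.
Fill Park Build T1 block (100 at 14) — 60 left.
60 remain; put them into Park Build T2 at 11.
Total = 15×20 + 14×100 + 11×60 = 2360.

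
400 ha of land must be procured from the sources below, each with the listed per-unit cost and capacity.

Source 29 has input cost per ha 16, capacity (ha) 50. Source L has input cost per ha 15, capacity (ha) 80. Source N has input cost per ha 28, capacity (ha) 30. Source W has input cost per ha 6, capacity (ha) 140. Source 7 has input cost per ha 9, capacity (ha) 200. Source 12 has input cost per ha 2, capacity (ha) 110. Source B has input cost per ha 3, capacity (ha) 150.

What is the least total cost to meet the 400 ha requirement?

1510

Use sources in increasing cost order.
Take 110 from Source 12 at 2 — need 290 more.
Source B (3): use full 150 — 140 ha to go.
Take 140 from Source W at 6 — need 0 more.
Source 7, Source L, Source 29, Source N: unused.
Cost = 110×2 + 150×3 + 140×6 = 1510.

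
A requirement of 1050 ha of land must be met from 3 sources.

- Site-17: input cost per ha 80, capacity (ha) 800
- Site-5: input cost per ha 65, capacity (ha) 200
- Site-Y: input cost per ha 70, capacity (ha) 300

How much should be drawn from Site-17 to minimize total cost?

Cheapest first:
Site-5 at 65: take all 200 ha ; 850 still needed.
Site-Y at 70: take all 300 ha ; 550 still needed.
Site-17 (80): take the remaining 550 ; done.

550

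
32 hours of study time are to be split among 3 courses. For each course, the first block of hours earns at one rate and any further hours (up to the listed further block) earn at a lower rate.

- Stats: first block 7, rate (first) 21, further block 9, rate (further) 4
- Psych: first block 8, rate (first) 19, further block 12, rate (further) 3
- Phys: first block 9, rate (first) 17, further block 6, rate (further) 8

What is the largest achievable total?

Rank every tier by rate: Stats/T1 21 > Psych/T1 19 > Phys/T1 17 > Phys/T2 8 > Stats/T2 4 > Psych/T2 3.
Stats T1 at 21: fill all 7 → 25 left.
Psych T1 at 19: fill all 8 → 17 left.
Fill Phys T1 block (9 at 17) → 8 left.
Fill Phys T2 block (6 at 8) → 2 left.
Stats/T2: +2 of 9 at 4; pool empty.
Total = 21×7 + 19×8 + 17×9 + 8×6 + 4×2 = 508.

508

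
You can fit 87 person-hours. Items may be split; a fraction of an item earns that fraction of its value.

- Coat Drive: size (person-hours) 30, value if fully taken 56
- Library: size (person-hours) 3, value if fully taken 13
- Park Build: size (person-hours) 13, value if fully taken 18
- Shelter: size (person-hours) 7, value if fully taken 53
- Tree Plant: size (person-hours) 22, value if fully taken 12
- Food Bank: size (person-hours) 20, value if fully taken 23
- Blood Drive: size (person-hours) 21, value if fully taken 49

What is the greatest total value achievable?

203.95

Sort by value density: Shelter 53/7≈7.57, Library 13/3≈4.33, Blood Drive 49/21≈2.33, Coat Drive 56/30≈1.87, Park Build 18/13≈1.38, Food Bank 23/20≈1.15, Tree Plant 12/22≈0.545.
Shelter: take in full, 7 person-hours for value 53 → 80 left.
Library: take in full, 3 person-hours for value 13 → 77 left.
Take all of Blood Drive (21 person-hours, value 49) → 56 person-hours left.
All 30 person-hours of Coat Drive fit (value 56) → 26 remain.
Take all of Park Build (13 person-hours, value 18) → 13 person-hours left.
Only 13 person-hours remain; take 13/20 of Food Bank for value 23×13/20 = 14.95.
Total value = 203.95.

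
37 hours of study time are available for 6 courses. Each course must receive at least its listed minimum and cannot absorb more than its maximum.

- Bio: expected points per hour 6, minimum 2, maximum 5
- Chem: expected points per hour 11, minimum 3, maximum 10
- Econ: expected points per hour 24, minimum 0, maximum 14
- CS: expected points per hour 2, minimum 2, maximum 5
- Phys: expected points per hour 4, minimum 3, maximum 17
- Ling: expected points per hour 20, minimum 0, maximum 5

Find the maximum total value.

Meeting every minimum uses 2+3+0+2+3+0 = 10 hours, leaving 27.
Order the courses by expected points per hour: Econ 24 > Ling 20 > Chem 11 > Bio 6 > Phys 4 > CS 2.
Give Econ 14 more to hit its cap of 14 ; 13 left.
Ling: +5 to 5 (cap) ; 8 left.
Chem: +7 to 10 (cap) ; 1 left.
Bio: +1 (room for 3) → 3. Pool exhausted.
Total = 6×3 + 11×10 + 24×14 + 2×2 + 4×3 + 20×5 = 580.

580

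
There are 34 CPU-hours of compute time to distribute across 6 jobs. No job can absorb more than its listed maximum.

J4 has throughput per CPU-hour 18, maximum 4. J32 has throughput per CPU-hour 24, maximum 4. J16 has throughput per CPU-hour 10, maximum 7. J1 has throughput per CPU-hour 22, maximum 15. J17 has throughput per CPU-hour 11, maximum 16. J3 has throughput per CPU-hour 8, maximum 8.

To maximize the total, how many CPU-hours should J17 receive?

11

Rank by throughput per CPU-hour: J32 24 > J1 22 > J4 18 > J17 11 > J16 10 > J3 8.
Give J32 4 to hit its cap of 4 — 30 left.
Give J1 15 to hit its cap of 15 — 15 left.
Give J4 4 to hit its cap of 4 — 11 left.
Only 11 left; J17 takes them to reach 11.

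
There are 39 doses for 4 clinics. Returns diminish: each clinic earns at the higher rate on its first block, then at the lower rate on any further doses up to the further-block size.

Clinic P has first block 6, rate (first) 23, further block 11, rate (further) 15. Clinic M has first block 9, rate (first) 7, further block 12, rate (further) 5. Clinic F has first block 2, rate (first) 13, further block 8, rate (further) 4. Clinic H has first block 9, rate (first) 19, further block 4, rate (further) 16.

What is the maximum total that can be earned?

613

Order all 8 blocks by rate: Clinic P/tier1 23 > Clinic H/tier1 19 > Clinic H/tier2 16 > Clinic P/tier2 15 > Clinic F/tier1 13 > Clinic M/tier1 7 > Clinic M/tier2 5 > Clinic F/tier2 4.
Clinic P tier1 at 23: fill all 6 ; 33 left.
Fill Clinic H tier1 block (9 at 19) ; 24 left.
Clinic H/tier2 (16): +4 ; 20 left.
Clinic P/tier2 (15): +11 ; 9 left.
Clinic F tier1 at 13: fill all 2 ; 7 left.
Clinic M tier1 at 7: only 7 left, fill 7.
Total = 23×6 + 19×9 + 16×4 + 15×11 + 13×2 + 7×7 = 613.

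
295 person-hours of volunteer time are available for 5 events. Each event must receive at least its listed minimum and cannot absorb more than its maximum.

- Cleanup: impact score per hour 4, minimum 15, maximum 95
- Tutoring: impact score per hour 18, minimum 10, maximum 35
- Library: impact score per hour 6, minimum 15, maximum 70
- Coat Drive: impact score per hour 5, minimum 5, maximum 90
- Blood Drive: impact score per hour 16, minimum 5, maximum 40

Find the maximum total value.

2380

Meeting every minimum uses 15+10+15+5+5 = 50 person-hours, leaving 245.
Rank by impact score per hour: Tutoring 18 > Blood Drive 16 > Library 6 > Coat Drive 5 > Cleanup 4.
Tutoring takes 25 more to reach its cap of 35 ; 220 left.
Blood Drive takes 35 more to reach its cap of 40 ; 185 left.
Library: +55 to 70 (cap) ; 130 left.
Give Coat Drive 85 more to hit its cap of 90 ; 45 left.
Cleanup: +45 (room for 80) → 60. Pool exhausted.
Total = 4×60 + 18×35 + 6×70 + 5×90 + 16×40 = 2380.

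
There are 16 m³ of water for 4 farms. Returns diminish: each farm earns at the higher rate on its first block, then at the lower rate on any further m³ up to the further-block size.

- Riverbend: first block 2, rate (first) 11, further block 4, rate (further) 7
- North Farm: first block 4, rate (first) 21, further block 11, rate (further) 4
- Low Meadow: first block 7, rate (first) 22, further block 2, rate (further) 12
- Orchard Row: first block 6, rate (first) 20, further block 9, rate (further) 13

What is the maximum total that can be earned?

Order all 8 blocks by rate: Low Meadow/tier1 22 > North Farm/tier1 21 > Orchard Row/tier1 20 > Orchard Row/tier2 13 > Low Meadow/tier2 12 > Riverbend/tier1 11 > Riverbend/tier2 7 > North Farm/tier2 4.
Fill Low Meadow tier1 block (7 at 22) — 9 left.
North Farm tier1 at 21: fill all 4 — 5 left.
Orchard Row tier1 at 20: only 5 left, fill 5.
Total = 22×7 + 21×4 + 20×5 = 338.

338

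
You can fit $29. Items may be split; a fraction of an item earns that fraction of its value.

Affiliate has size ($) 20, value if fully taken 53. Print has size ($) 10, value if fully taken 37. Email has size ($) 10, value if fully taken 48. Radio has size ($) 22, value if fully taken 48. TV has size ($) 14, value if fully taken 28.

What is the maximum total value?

Best value per unit of size first: Email 48/10≈4.8, Print 37/10≈3.7, Affiliate 53/20≈2.65, Radio 48/22≈2.18, TV 28/14≈2.
Email: take in full, 10 $ for value 48 → 19 left.
All 10 $ of Print fit (value 37) → 9 remain.
Only 9 $ remain; take 9/20 of Affiliate for value 53×9/20 = 23.85.
Total value = 108.85.

108.85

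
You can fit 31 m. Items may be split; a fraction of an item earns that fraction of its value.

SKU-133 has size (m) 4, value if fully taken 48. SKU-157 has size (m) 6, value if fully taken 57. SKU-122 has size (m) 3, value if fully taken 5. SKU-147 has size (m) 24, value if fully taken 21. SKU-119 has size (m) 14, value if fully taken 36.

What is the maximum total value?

Best value per unit of size first: SKU-133 48/4≈12, SKU-157 57/6≈9.5, SKU-119 36/14≈2.57, SKU-122 5/3≈1.67, SKU-147 21/24≈0.875.
All 4 m of SKU-133 fit (value 48) — 27 remain.
Take all of SKU-157 (6 m, value 57) — 21 m left.
All 14 m of SKU-119 fit (value 36) — 7 remain.
All 3 m of SKU-122 fit (value 5) — 4 remain.
4 m left: a 4/24 share of SKU-147 gives 21×4/24 = 3.5.
Total value = 149.5.

149.5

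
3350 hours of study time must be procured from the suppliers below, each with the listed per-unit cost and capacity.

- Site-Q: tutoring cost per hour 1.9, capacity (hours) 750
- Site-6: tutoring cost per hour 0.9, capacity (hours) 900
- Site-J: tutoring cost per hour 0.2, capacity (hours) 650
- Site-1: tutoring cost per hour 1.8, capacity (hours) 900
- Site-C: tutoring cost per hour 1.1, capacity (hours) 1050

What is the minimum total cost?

Use suppliers in increasing cost order.
Site-J at 0.2: take all 650 hours ; 2700 still needed.
Site-6 at 0.9: take all 900 hours ; 1800 still needed.
Site-C at 1.1: take all 1050 hours ; 750 still needed.
Site-1 at 1.8: take 750 of its 900 ; requirement met.
Site-Q: unused.
Cost = 650×0.2 + 900×0.9 + 1050×1.1 + 750×1.8 = 3445.

3445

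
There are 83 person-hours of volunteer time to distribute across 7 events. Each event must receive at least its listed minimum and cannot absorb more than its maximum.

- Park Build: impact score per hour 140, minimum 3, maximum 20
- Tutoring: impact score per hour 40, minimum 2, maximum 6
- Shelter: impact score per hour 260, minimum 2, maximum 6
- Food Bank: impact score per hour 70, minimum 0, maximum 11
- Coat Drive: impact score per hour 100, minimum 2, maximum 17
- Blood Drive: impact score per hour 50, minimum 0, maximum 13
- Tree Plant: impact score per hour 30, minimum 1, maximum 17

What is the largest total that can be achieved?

Meeting every minimum uses 3+2+2+0+2+0+1 = 10 person-hours, leaving 73.
Highest impact score per hour first: Shelter 260 > Park Build 140 > Coat Drive 100 > Food Bank 70 > Blood Drive 50 > Tutoring 40 > Tree Plant 30.
Give Shelter 4 more to hit its cap of 6 → 69 left.
Give Park Build 17 more to hit its cap of 20 → 52 left.
Coat Drive takes 15 more to reach its cap of 17 → 37 left.
Food Bank: +11 to 11 (cap) → 26 left.
Blood Drive takes 13 more to reach its cap of 13 → 13 left.
Tutoring takes 4 more to reach its cap of 6 → 9 left.
Tree Plant has room for 16 more but only 9 remain, so it gets 10.
Total = 140×20 + 40×6 + 260×6 + 70×11 + 100×17 + 50×13 + 30×10 = 8020.

8020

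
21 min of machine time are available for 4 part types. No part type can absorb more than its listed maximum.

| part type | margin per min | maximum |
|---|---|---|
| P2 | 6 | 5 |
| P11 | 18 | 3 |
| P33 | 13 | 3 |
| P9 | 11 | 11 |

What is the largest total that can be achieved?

Rank by margin per min: P11 18 > P33 13 > P9 11 > P2 6.
P11: +3 to 3 (cap) → 18 left.
Give P33 3 to hit its cap of 3 → 15 left.
Give P9 11 to hit its cap of 11 → 4 left.
P2 has room for 5 but only 4 remain, so it gets 4.
Total = 6×4 + 18×3 + 13×3 + 11×11 = 238.

238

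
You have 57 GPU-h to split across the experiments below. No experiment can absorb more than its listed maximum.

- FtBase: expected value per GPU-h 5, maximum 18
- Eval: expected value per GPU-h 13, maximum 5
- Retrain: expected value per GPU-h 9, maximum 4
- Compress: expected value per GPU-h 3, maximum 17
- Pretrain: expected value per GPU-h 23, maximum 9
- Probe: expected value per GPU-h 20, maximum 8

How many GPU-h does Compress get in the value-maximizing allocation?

13

Highest expected value per GPU-h first: Pretrain 23 > Probe 20 > Eval 13 > Retrain 9 > FtBase 5 > Compress 3.
Pretrain: +9 to 9 (cap) → 48 left.
Probe: +8 to 8 (cap) → 40 left.
Eval: +5 to 5 (cap) → 35 left.
Retrain takes 4 to reach its cap of 4 → 31 left.
FtBase: +18 to 18 (cap) → 13 left.
Only 13 left; Compress takes them to reach 13.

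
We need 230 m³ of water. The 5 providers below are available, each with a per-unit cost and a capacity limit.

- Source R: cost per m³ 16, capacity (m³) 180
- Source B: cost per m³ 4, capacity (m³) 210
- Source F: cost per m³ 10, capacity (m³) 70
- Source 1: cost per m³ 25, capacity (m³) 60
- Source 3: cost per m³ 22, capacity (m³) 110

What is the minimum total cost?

1040

Use providers in increasing cost order.
Source B (4): use full 210 ; 20 m³ to go.
Source F (10): take the remaining 20 ; done.
Source R, Source 3, Source 1: unused.
Cost = 210×4 + 20×10 = 1040.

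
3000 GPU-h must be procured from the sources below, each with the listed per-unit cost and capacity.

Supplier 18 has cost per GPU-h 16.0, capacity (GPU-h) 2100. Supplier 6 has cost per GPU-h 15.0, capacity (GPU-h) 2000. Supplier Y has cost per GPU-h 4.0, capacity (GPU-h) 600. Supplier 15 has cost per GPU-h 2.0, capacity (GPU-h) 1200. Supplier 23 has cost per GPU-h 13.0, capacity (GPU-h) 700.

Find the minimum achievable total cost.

21400

Use sources in increasing cost order.
Supplier 15 at 2.0: take all 1200 GPU-h → 1800 still needed.
Supplier Y at 4.0: take all 600 GPU-h → 1200 still needed.
Take 700 from Supplier 23 at 13.0 → need 500 more.
Supplier 6 (15.0): take the remaining 500 → done.
Supplier 18: unused.
Cost = 1200×2.0 + 600×4.0 + 700×13.0 + 500×15.0 = 21400.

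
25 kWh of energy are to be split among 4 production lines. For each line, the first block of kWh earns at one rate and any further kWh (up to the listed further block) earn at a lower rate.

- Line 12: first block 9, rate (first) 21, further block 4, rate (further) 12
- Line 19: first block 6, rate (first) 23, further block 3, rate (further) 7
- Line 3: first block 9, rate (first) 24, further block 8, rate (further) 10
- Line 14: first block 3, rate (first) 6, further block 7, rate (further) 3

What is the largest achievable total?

Order all 8 blocks by rate: Line 3/tier1 24 > Line 19/tier1 23 > Line 12/tier1 21 > Line 12/tier2 12 > Line 3/tier2 10 > Line 19/tier2 7 > Line 14/tier1 6 > Line 14/tier2 3.
Fill Line 3 tier1 block (9 at 24) ; 16 left.
Fill Line 19 tier1 block (6 at 23) ; 10 left.
Line 12 tier1 at 21: fill all 9 ; 1 left.
Line 12 tier2 at 12: only 1 left, fill 1.
Total = 24×9 + 23×6 + 21×9 + 12×1 = 555.

555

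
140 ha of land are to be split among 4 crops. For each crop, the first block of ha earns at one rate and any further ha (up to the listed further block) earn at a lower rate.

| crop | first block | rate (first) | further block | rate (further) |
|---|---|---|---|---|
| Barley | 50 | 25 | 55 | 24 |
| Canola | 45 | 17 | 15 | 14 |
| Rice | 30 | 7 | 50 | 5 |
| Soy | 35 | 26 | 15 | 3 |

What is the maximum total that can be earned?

3480

Treat each block as its own option and order by rate: Soy/T1 26 > Barley/T1 25 > Barley/T2 24 > Canola/T1 17 > Canola/T2 14 > Rice/T1 7 > Rice/T2 5 > Soy/T2 3.
Soy/T1 (26): +35 ; 105 left.
Barley T1 at 25: fill all 50 ; 55 left.
Fill Barley T2 block (55 at 24) ; 0 left.
Total = 26×35 + 25×50 + 24×55 = 3480.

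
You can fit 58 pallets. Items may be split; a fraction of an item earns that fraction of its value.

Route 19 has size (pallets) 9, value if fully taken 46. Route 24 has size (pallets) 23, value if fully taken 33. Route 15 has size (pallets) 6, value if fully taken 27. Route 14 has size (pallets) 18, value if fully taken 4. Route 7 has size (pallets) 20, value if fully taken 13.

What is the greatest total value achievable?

Sort by value density: Route 19 46/9≈5.11, Route 15 27/6≈4.5, Route 24 33/23≈1.43, Route 7 13/20≈0.65, Route 14 4/18≈0.222.
Take all of Route 19 (9 pallets, value 46) → 49 pallets left.
All 6 pallets of Route 15 fit (value 27) → 43 remain.
Take all of Route 24 (23 pallets, value 33) → 20 pallets left.
Route 7: take in full, 20 pallets for value 13 → 0 left.
Total value = 119.

119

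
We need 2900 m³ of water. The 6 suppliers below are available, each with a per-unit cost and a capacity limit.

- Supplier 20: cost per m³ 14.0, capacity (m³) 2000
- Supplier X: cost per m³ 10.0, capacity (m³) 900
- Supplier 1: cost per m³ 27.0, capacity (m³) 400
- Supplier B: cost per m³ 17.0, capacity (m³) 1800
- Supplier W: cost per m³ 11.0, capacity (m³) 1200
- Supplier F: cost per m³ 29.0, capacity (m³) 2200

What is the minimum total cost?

33400

Use suppliers in increasing cost order.
Take 900 from Supplier X at 10.0 — need 2000 more.
Supplier W (11.0): use full 1200 — 800 m³ to go.
Take 800 from Supplier 20 at 14.0 to finish.
Supplier B, Supplier 1, Supplier F: unused.
Cost = 900×10.0 + 1200×11.0 + 800×14.0 = 33400.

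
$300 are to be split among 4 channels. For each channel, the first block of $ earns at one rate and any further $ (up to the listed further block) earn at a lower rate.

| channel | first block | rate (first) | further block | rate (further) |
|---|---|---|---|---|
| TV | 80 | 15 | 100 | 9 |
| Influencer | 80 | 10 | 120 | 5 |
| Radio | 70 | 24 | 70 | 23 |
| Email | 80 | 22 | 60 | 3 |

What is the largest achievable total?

Rank every tier by rate: Radio/first 24 > Radio/second 23 > Email/first 22 > TV/first 15 > Influencer/first 10 > TV/second 9 > Influencer/second 5 > Email/second 3.
Fill Radio first block (70 at 24) → 230 left.
Radio second at 23: fill all 70 → 160 left.
Fill Email first block (80 at 22) → 80 left.
TV first at 15: fill all 80 → 0 left.
Total = 24×70 + 23×70 + 22×80 + 15×80 = 6250.

6250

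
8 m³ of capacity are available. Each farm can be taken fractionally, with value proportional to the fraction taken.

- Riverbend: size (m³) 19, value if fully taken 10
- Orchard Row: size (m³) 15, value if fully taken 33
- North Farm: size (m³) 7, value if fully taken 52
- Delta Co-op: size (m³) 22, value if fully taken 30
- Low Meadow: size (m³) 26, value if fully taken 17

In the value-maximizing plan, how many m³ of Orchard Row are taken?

1

Rank by value-to-size ratio: North Farm 52/7≈7.43, Orchard Row 33/15≈2.2, Delta Co-op 30/22≈1.36, Low Meadow 17/26≈0.654, Riverbend 10/19≈0.526.
North Farm: take in full, 7 m³ for value 52 — 1 left.
Only 1 m³ remain; take 1/15 of Orchard Row for value 33×1/15 = 2.2.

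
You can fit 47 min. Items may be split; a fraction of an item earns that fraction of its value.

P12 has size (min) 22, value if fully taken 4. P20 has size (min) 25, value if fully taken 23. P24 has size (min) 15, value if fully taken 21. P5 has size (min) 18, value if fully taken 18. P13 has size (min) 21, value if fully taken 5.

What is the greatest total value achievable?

Best value per unit of size first: P24 21/15≈1.4, P5 18/18≈1, P20 23/25≈0.92, P13 5/21≈0.238, P12 4/22≈0.182.
All 15 min of P24 fit (value 21) ; 32 remain.
P5: take in full, 18 min for value 18 ; 14 left.
Fill the last 14 min with part of P20: 14/25 of it earns 12.88.
Total value = 51.88.

51.88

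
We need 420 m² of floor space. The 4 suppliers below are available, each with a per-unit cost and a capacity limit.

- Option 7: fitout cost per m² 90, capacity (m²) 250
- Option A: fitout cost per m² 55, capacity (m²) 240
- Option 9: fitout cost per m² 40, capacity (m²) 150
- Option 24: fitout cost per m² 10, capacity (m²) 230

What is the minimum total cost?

10500

Use suppliers in increasing cost order.
Option 24 (10): use full 230 ; 190 m² to go.
Take 150 from Option 9 at 40 ; need 40 more.
Take 40 from Option A at 55 to finish.
Option 7: unused.
Cost = 230×10 + 150×40 + 40×55 = 10500.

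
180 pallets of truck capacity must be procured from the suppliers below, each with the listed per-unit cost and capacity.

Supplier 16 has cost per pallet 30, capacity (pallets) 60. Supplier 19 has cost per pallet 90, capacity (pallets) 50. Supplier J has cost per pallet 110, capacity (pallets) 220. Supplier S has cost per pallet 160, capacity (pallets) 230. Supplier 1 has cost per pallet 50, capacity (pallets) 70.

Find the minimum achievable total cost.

Fill from the cheapest supplier first.
Supplier 16 at 30: take all 60 pallets — 120 still needed.
Take 70 from Supplier 1 at 50 — need 50 more.
Supplier 19 at 90: take all 50 pallets — 0 still needed.
Supplier J, Supplier S: unused.
Cost = 60×30 + 70×50 + 50×90 = 9800.

9800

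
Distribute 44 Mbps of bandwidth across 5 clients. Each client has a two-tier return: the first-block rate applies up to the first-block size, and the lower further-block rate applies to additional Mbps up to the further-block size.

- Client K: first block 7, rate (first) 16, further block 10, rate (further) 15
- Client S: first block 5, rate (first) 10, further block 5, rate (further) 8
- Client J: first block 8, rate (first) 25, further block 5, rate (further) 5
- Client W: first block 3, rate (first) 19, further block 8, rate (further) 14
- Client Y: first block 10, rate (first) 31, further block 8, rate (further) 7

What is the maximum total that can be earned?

Treat each block as its own option and order by rate: Client Y/tier1 31 > Client J/tier1 25 > Client W/tier1 19 > Client K/tier1 16 > Client K/tier2 15 > Client W/tier2 14 > Client S/tier1 10 > Client S/tier2 8 > Client Y/tier2 7 > Client J/tier2 5.
Client Y/tier1 (31): +10 ; 34 left.
Client J tier1 at 25: fill all 8 ; 26 left.
Fill Client W tier1 block (3 at 19) ; 23 left.
Client K/tier1 (16): +7 ; 16 left.
Client K/tier2 (15): +10 ; 6 left.
6 remain; put them into Client W tier2 at 14.
Total = 31×10 + 25×8 + 19×3 + 16×7 + 15×10 + 14×6 = 913.

913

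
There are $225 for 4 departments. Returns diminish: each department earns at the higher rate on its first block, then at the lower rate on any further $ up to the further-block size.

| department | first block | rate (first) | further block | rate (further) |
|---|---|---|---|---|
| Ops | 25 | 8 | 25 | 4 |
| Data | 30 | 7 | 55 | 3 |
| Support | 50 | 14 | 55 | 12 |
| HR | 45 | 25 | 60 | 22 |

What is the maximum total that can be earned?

3925

Treat each block as its own option and order by rate: HR/tier1 25 > HR/tier2 22 > Support/tier1 14 > Support/tier2 12 > Ops/tier1 8 > Data/tier1 7 > Ops/tier2 4 > Data/tier2 3.
Fill HR tier1 block (45 at 25) → 180 left.
HR/tier2 (22): +60 → 120 left.
Fill Support tier1 block (50 at 14) → 70 left.
Support tier2 at 12: fill all 55 → 15 left.
15 remain; put them into Ops tier1 at 8.
Total = 25×45 + 22×60 + 14×50 + 12×55 + 8×15 = 3925.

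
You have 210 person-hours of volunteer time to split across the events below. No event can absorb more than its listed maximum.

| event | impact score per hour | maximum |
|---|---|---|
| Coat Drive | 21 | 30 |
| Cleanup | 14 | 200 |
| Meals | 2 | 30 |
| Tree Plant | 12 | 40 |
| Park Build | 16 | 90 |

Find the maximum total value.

Rank by impact score per hour: Coat Drive 21 > Park Build 16 > Cleanup 14 > Tree Plant 12 > Meals 2.
Coat Drive takes 30 to reach its cap of 30 ; 180 left.
Park Build takes 90 to reach its cap of 90 ; 90 left.
Cleanup has room for 200 but only 90 remain, so it gets 90.
Total = 21×30 + 14×90 + 16×90 = 3330.

3330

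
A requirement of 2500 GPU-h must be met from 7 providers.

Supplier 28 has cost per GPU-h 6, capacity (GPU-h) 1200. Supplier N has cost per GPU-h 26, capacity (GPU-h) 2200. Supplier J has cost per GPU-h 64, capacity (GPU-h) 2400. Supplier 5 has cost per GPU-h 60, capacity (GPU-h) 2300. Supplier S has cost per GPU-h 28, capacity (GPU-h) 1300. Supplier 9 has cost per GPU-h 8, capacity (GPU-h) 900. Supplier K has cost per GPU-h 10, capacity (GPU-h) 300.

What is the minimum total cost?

20000

Fill from the cheapest provider first.
Supplier 28 (6): use full 1200 — 1300 GPU-h to go.
Supplier 9 (8): use full 900 — 400 GPU-h to go.
Supplier K (10): use full 300 — 100 GPU-h to go.
Supplier N (26): take the remaining 100 — done.
Supplier S, Supplier 5, Supplier J: unused.
Cost = 1200×6 + 900×8 + 300×10 + 100×26 = 20000.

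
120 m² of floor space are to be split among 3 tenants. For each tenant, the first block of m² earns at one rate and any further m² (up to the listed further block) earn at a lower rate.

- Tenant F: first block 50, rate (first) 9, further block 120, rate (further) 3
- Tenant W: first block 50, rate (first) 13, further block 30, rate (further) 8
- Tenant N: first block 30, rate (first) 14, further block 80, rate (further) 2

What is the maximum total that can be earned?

1430

Treat each block as its own option and order by rate: Tenant N/first 14 > Tenant W/first 13 > Tenant F/first 9 > Tenant W/second 8 > Tenant F/second 3 > Tenant N/second 2.
Tenant N first at 14: fill all 30 → 90 left.
Tenant W/first (13): +50 → 40 left.
Tenant F/first: +40 of 50 at 9; pool empty.
Total = 14×30 + 13×50 + 9×40 = 1430.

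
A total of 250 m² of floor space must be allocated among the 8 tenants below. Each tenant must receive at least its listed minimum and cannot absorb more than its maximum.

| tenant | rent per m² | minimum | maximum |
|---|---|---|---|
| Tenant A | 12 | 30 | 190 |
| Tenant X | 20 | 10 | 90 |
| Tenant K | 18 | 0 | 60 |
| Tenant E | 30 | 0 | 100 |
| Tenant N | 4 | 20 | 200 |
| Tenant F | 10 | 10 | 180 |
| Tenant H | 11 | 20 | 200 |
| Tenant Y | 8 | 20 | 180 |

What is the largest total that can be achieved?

4920

Meeting every minimum uses 30+10+0+0+20+10+20+20 = 110 m², leaving 140.
Order the tenants by rent per m²: Tenant E 30 > Tenant X 20 > Tenant K 18 > Tenant A 12 > Tenant H 11 > Tenant F 10 > Tenant Y 8 > Tenant N 4.
Tenant E: +100 to 100 (cap) → 40 left.
Only 40 left; Tenant X takes them to reach 50.
Total = 12×30 + 20×50 + 30×100 + 4×20 + 10×10 + 11×20 + 8×20 = 4920.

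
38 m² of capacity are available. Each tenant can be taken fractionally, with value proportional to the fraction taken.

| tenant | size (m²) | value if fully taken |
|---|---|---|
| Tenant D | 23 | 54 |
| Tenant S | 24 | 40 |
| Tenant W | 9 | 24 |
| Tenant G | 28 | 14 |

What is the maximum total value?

88

Sort by value density: Tenant W 24/9≈2.67, Tenant D 54/23≈2.35, Tenant S 40/24≈1.67, Tenant G 14/28≈0.5.
Take all of Tenant W (9 m², value 24) — 29 m² left.
Take all of Tenant D (23 m², value 54) — 6 m² left.
Fill the last 6 m² with part of Tenant S: 6/24 of it earns 10.
Total value = 88.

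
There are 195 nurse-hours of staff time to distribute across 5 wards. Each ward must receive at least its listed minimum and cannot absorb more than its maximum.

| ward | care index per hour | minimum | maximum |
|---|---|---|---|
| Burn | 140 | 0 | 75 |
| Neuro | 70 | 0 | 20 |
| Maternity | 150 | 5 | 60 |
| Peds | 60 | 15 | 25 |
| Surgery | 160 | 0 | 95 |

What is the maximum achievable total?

Meeting every minimum uses 0+0+5+15+0 = 20 nurse-hours, leaving 175.
Highest care index per hour first: Surgery 160 > Maternity 150 > Burn 140 > Neuro 70 > Peds 60.
Surgery: +95 to 95 (cap) → 80 left.
Maternity takes 55 more to reach its cap of 60 → 25 left.
Burn: +25 (room for 75) → 25. Pool exhausted.
Total = 140×25 + 150×60 + 60×15 + 160×95 = 28600.

28600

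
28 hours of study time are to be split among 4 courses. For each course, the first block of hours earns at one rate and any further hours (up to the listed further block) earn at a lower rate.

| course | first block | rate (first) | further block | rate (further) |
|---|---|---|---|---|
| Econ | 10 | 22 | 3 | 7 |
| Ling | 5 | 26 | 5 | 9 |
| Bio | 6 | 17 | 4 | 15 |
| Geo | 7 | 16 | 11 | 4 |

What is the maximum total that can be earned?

Treat each block as its own option and order by rate: Ling/T1 26 > Econ/T1 22 > Bio/T1 17 > Geo/T1 16 > Bio/T2 15 > Ling/T2 9 > Econ/T2 7 > Geo/T2 4.
Ling/T1 (26): +5 — 23 left.
Fill Econ T1 block (10 at 22) — 13 left.
Bio T1 at 17: fill all 6 — 7 left.
Geo T1 at 16: fill all 7 — 0 left.
Total = 26×5 + 22×10 + 17×6 + 16×7 = 564.

564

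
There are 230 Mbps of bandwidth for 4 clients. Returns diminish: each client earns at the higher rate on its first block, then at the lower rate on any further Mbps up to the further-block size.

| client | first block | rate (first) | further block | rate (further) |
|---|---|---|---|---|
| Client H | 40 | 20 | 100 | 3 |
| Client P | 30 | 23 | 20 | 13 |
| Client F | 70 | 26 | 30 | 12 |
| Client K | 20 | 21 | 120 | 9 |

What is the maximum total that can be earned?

Rank every tier by rate: Client F/tier1 26 > Client P/tier1 23 > Client K/tier1 21 > Client H/tier1 20 > Client P/tier2 13 > Client F/tier2 12 > Client K/tier2 9 > Client H/tier2 3.
Fill Client F tier1 block (70 at 26) — 160 left.
Client P/tier1 (23): +30 — 130 left.
Client K tier1 at 21: fill all 20 — 110 left.
Fill Client H tier1 block (40 at 20) — 70 left.
Fill Client P tier2 block (20 at 13) — 50 left.
Client F/tier2 (12): +30 — 20 left.
Client K tier2 at 9: only 20 left, fill 20.
Total = 26×70 + 23×30 + 21×20 + 20×40 + 13×20 + 12×30 + 9×20 = 4530.

4530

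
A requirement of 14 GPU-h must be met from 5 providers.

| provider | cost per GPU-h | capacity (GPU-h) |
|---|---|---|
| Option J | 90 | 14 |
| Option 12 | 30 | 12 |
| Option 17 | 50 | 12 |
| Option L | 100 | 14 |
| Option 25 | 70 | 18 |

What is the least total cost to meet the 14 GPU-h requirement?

Use providers in increasing cost order.
Option 12 at 30: take all 12 GPU-h → 2 still needed.
Option 17 (50): take the remaining 2 → done.
Option 25, Option J, Option L: unused.
Cost = 12×30 + 2×50 = 460.

460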